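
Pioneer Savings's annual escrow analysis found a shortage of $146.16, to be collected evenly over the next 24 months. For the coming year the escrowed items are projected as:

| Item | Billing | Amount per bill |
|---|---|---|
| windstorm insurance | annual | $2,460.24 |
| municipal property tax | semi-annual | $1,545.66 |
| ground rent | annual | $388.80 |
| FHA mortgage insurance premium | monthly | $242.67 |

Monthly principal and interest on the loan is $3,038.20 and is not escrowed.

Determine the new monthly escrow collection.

$743.79

Windstorm insurance: $2,460.24 annually
Municipal property tax: $1,545.66 × 2 = $3,091.32 annually
Ground rent: $388.80 annually
FHA mortgage insurance premium: $242.67 × 12 = $2,912.04 annually
Combined annual = $2,460.24 + $3,091.32 + $388.80 + $2,912.04 = $8,852.40
Base monthly escrow = $8,852.40 ÷ 12 = $737.70
Shortage spread = $146.16 ÷ 24 = $6.09/mo
Adjusted monthly = $737.70 + $6.09 = $743.79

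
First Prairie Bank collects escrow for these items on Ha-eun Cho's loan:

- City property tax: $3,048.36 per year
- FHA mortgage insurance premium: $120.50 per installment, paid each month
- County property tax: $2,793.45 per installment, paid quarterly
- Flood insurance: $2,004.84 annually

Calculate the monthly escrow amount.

City property tax — $3,048.36/yr
FHA mortgage insurance premium — $120.50 × 12 = $1,446.00/yr
County property tax — $2,793.45 × 4 = $11,173.80/yr
Flood insurance — $2,004.84/yr
Yearly total = $3,048.36 + $1,446.00 + $11,173.80 + $2,004.84 = $17,673.00
Base monthly escrow = $17,673.00 / 12 = $1,472.75

$1,472.75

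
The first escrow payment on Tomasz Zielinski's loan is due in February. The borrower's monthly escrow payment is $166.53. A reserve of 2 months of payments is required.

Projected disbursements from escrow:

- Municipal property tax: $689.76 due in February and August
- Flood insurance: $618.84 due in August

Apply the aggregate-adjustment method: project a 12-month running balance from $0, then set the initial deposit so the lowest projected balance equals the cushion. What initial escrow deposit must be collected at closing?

$1,165.71

Cushion = 2 × $166.53 = $333.06
Trial balance (start $0, +$166.53 each month, − disbursements):
  Feb: +$166.53 − $689.76 → -$523.23
  Mar: +$166.53 → -$356.70
  Apr: +$166.53 → -$190.17
  May: +$166.53 → -$23.64
  Jun: +$166.53 → $142.89
  Jul: +$166.53 → $309.42
  Aug: +$166.53 − $1,308.60 → -$832.65
  Sep: +$166.53 → -$666.12
  Oct: +$166.53 → -$499.59
  Nov: +$166.53 → -$333.06
  Dec: +$166.53 → -$166.53
  Jan: +$166.53 → $0.00
Lowest trial balance = -$832.65 (Aug)
Initial deposit = cushion − low point = $333.06 − (-$832.65) = $1,165.71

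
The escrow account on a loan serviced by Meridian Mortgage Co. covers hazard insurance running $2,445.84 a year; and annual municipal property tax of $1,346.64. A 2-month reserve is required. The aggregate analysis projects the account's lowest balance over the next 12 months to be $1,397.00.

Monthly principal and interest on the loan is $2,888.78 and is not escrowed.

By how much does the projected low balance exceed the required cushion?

$764.92

Hazard insurance — $2,445.84 annually
Municipal property tax — $1,346.64 annually
Total per year = $2,445.84 + $1,346.64 = $3,792.48
Base monthly escrow = $3,792.48 / 12 = $316.04
Required cushion = 2 × $316.04 = $632.08
Surplus = $1,397.00 − $632.08 = $764.92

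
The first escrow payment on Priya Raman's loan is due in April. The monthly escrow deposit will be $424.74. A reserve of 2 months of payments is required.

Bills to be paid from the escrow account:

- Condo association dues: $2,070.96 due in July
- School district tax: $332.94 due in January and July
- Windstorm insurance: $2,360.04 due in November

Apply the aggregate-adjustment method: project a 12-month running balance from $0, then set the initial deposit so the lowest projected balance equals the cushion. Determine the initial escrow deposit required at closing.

Cushion = 2 × $424.74 = $849.48
Trial balance (start $0, +$424.74 each month, − disbursements):
  Apr: +$424.74 → $424.74
  May: +$424.74 → $849.48
  Jun: +$424.74 → $1,274.22
  Jul: +$424.74 − $2,403.90 → -$704.94
  Aug: +$424.74 → -$280.20
  Sep: +$424.74 → $144.54
  Oct: +$424.74 → $569.28
  Nov: +$424.74 − $2,360.04 → -$1,366.02
  Dec: +$424.74 → -$941.28
  Jan: +$424.74 − $332.94 → -$849.48
  Feb: +$424.74 → -$424.74
  Mar: +$424.74 → $0.00
Lowest trial balance = -$1,366.02 (Nov)
Initial deposit = cushion − low point = $849.48 − (-$1,366.02) = $2,215.50

$2,215.50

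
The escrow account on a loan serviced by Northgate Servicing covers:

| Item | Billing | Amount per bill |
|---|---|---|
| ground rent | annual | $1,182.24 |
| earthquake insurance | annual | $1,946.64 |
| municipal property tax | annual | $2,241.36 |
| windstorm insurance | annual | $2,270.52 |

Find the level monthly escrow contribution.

$636.73

Ground rent = $1,182.24 annually
Earthquake insurance = $1,946.64 annually
Municipal property tax = $2,241.36 annually
Windstorm insurance = $2,270.52 annually
Annual escrow total = $1,182.24 + $1,946.64 + $2,241.36 + $2,270.52 = $7,640.76
Monthly escrow = $7,640.76 / 12 = $636.73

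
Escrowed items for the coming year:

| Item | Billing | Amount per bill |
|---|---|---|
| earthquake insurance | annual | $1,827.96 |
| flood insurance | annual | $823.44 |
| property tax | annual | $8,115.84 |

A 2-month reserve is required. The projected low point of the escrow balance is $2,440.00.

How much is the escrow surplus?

Earthquake insurance — $1,827.96 per year
Flood insurance — $823.44 per year
Property tax — $8,115.84 per year
Annual escrow total = $1,827.96 + $823.44 + $8,115.84 = $10,767.24
Per month = $10,767.24 / 12 = $897.27
Required cushion = 2 × $897.27 = $1,794.54
Surplus = $2,440.00 − $1,794.54 = $645.46

$645.46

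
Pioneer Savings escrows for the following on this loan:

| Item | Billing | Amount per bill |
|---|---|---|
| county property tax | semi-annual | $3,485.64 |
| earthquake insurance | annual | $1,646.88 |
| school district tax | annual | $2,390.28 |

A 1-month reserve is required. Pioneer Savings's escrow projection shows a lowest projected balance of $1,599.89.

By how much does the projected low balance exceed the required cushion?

$682.52

County property tax = $3,485.64 × 2 = $6,971.28
Earthquake insurance = $1,646.88
School district tax = $2,390.28
Combined annual = $6,971.28 + $1,646.88 + $2,390.28 = $11,008.44
Per month = $11,008.44 / 12 = $917.37
Required cushion = 1 × $917.37 = $917.37
Excess over cushion: $1,599.89 − $917.37 = $682.52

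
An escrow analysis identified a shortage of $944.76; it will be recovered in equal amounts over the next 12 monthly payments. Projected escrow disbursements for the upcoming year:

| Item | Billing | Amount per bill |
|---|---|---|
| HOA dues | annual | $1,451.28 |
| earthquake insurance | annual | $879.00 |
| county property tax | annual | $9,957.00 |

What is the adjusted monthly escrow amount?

$1,102.67

HOA dues: $1,451.28 annually
Earthquake insurance: $879.00 annually
County property tax: $9,957.00 annually
Combined annual = $12,287.28
Monthly = $12,287.28 / 12 = $1,023.94
Shortage spread = $944.76 / 12 = $78.73/mo
Adjusted monthly = $1,023.94 + $78.73 = $1,102.67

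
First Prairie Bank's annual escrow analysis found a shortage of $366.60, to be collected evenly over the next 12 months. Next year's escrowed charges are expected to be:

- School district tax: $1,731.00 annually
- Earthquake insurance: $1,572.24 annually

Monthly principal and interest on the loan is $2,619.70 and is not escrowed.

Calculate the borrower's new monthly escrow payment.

$305.82

School district tax — $1,731.00 annually
Earthquake insurance — $1,572.24 annually
Total per year = $3,303.24
Base monthly escrow = $3,303.24 ÷ 12 = $275.27
Monthly shortage recovery: $366.60 / 12 = $30.55
Adjusted monthly = $275.27 + $30.55 = $305.82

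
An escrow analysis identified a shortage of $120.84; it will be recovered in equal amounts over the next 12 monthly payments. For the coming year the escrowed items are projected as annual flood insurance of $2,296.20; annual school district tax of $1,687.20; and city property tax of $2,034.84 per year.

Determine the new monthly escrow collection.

Flood insurance = $2,296.20 per year
School district tax = $1,687.20 per year
City property tax = $2,034.84 per year
Annual escrow total = $2,296.20 + $1,687.20 + $2,034.84 = $6,018.24
Per month = $6,018.24 ÷ 12 = $501.52
Shortage per month = $120.84 / 12 = $10.07
Adjusted monthly = $501.52 + $10.07 = $511.59

$511.59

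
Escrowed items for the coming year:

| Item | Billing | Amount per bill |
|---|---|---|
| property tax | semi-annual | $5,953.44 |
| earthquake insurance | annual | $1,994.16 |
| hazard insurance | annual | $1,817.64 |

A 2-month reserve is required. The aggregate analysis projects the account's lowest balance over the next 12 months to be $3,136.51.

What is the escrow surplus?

$516.73

Property tax = $5,953.44 × 2 = $11,906.88 annually
Earthquake insurance = $1,994.16 annually
Hazard insurance = $1,817.64 annually
Total per year = $11,906.88 + $1,994.16 + $1,817.64 = $15,718.68
Per month = $15,718.68 ÷ 12 = $1,309.89
Required reserve = 2 × $1,309.89 = $2,619.78
Surplus = $3,136.51 − $2,619.78 = $516.73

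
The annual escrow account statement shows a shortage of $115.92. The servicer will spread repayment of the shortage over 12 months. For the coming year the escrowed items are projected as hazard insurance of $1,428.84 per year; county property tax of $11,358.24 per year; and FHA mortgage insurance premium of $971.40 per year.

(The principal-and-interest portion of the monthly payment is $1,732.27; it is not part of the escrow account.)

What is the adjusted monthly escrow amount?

$1,156.20

Hazard insurance: $1,428.84
County property tax: $11,358.24
FHA mortgage insurance premium: $971.40
Yearly total = $1,428.84 + $11,358.24 + $971.40 = $13,758.48
Monthly escrow = $13,758.48 / 12 = $1,146.54
Shortage spread = $115.92 / 12 = $9.66/mo
New monthly escrow = $1,146.54 + $9.66 = $1,156.20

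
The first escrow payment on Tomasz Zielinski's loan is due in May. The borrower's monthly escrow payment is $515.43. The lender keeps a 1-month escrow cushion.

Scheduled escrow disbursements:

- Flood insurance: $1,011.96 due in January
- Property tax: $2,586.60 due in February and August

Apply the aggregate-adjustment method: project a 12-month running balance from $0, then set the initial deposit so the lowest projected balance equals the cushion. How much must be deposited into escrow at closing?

$1,546.29

Cushion = 1 × $515.43 = $515.43
Trial balance (start $0, +$515.43 each month, − disbursements):
  May: +$515.43 → $515.43
  Jun: +$515.43 → $1,030.86
  Jul: +$515.43 → $1,546.29
  Aug: +$515.43 − $2,586.60 → -$524.88
  Sep: +$515.43 → -$9.45
  Oct: +$515.43 → $505.98
  Nov: +$515.43 → $1,021.41
  Dec: +$515.43 → $1,536.84
  Jan: +$515.43 − $1,011.96 → $1,040.31
  Feb: +$515.43 − $2,586.60 → -$1,030.86
  Mar: +$515.43 → -$515.43
  Apr: +$515.43 → $0.00
Lowest trial balance = -$1,030.86 (Feb)
Initial deposit = cushion − low point = $515.43 − (-$1,030.86) = $1,546.29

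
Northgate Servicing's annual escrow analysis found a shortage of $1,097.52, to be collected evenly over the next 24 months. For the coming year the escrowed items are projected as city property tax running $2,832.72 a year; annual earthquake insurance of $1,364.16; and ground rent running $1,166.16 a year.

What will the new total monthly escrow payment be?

City property tax = $2,832.72/yr
Earthquake insurance = $1,364.16/yr
Ground rent = $1,166.16/yr
Yearly total = $5,363.04
Per month = $5,363.04 / 12 = $446.92
Shortage per month = $1,097.52 ÷ 24 = $45.73
Adjusted monthly = $446.92 + $45.73 = $492.65

$492.65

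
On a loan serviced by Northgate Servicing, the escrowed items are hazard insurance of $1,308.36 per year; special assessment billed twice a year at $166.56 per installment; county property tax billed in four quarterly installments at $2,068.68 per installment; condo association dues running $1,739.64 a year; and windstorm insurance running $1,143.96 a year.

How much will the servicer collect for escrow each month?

Hazard insurance: $1,308.36 per year
Special assessment: $166.56 × 2 = $333.12 per year
County property tax: $2,068.68 × 4 = $8,274.72 per year
Condo association dues: $1,739.64 per year
Windstorm insurance: $1,143.96 per year
Combined annual = $1,308.36 + $333.12 + $8,274.72 + $1,739.64 + $1,143.96 = $12,799.80
Monthly escrow = $12,799.80 ÷ 12 = $1,066.65

$1,066.65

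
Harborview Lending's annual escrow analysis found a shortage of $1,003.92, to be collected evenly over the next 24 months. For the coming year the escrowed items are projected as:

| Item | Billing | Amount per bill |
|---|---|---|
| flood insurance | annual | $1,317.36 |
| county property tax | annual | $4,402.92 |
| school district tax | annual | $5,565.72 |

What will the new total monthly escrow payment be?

Flood insurance = $1,317.36
County property tax = $4,402.92
School district tax = $5,565.72
Total annual escrow = $1,317.36 + $4,402.92 + $5,565.72 = $11,286.00
Monthly = $11,286.00 ÷ 12 = $940.50
Shortage spread = $1,003.92 ÷ 24 = $41.83/mo
New monthly escrow = $940.50 + $41.83 = $982.33

$982.33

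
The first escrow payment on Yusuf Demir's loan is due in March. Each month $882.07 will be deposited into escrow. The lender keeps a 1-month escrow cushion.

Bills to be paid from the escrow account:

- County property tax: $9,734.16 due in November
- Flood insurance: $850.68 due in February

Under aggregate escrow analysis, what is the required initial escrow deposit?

$2,677.60

Cushion = 1 × $882.07 = $882.07
Trial balance (start $0, +$882.07 each month, − disbursements):
  Mar: +$882.07 → $882.07
  Apr: +$882.07 → $1,764.14
  May: +$882.07 → $2,646.21
  Jun: +$882.07 → $3,528.28
  Jul: +$882.07 → $4,410.35
  Aug: +$882.07 → $5,292.42
  Sep: +$882.07 → $6,174.49
  Oct: +$882.07 → $7,056.56
  Nov: +$882.07 − $9,734.16 → -$1,795.53
  Dec: +$882.07 → -$913.46
  Jan: +$882.07 → -$31.39
  Feb: +$882.07 − $850.68 → $0.00
Lowest trial balance = -$1,795.53 (Nov)
Initial deposit = cushion − low point = $882.07 − (-$1,795.53) = $2,677.60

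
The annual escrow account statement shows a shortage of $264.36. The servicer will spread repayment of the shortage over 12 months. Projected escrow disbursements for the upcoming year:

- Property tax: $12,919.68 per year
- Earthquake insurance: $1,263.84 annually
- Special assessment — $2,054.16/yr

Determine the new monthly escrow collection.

Property tax = $12,919.68/yr
Earthquake insurance = $1,263.84/yr
Special assessment = $2,054.16/yr
Total per year = $16,237.68
Per month = $16,237.68 / 12 = $1,353.14
Monthly shortage recovery: $264.36 ÷ 12 = $22.03
New monthly escrow = $1,353.14 + $22.03 = $1,375.17

$1,375.17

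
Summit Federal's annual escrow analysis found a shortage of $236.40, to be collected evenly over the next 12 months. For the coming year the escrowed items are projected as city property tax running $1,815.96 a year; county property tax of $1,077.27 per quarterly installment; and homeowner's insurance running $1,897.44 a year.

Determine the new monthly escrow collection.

$688.24

City property tax: $1,815.96 annually
County property tax: $1,077.27 × 4 = $4,309.08 annually
Homeowner's insurance: $1,897.44 annually
Total per year = $1,815.96 + $4,309.08 + $1,897.44 = $8,022.48
Monthly escrow = $8,022.48 ÷ 12 = $668.54
Shortage per month = $236.40 ÷ 12 = $19.70
Adjusted monthly = $668.54 + $19.70 = $688.24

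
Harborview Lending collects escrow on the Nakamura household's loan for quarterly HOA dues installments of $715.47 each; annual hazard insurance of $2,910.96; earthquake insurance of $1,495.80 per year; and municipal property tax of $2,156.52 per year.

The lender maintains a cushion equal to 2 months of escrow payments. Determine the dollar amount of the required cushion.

$1,570.86

HOA dues — $715.47 × 4 = $2,861.88/yr
Hazard insurance — $2,910.96/yr
Earthquake insurance — $1,495.80/yr
Municipal property tax — $2,156.52/yr
Combined annual = $2,861.88 + $2,910.96 + $1,495.80 + $2,156.52 = $9,425.16
Base monthly escrow = $9,425.16 / 12 = $785.43
Reserve = 2 × $785.43 = $1,570.86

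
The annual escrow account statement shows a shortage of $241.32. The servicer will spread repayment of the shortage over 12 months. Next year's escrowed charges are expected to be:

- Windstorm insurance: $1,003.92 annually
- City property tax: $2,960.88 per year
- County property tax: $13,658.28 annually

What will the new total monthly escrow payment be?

Windstorm insurance — $1,003.92
City property tax — $2,960.88
County property tax — $13,658.28
Combined annual = $1,003.92 + $2,960.88 + $13,658.28 = $17,623.08
Per month = $17,623.08 / 12 = $1,468.59
Shortage spread = $241.32 / 12 = $20.11/mo
New monthly escrow = $1,468.59 + $20.11 = $1,488.70

$1,488.70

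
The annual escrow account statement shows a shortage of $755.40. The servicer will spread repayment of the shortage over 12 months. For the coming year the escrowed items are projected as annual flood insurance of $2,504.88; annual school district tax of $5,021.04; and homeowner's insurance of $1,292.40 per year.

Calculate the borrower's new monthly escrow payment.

$797.81

Flood insurance — $2,504.88 per year
School district tax — $5,021.04 per year
Homeowner's insurance — $1,292.40 per year
Combined annual = $2,504.88 + $5,021.04 + $1,292.40 = $8,818.32
Monthly escrow = $8,818.32 ÷ 12 = $734.86
Monthly shortage recovery: $755.40 ÷ 12 = $62.95
Adjusted monthly = $734.86 + $62.95 = $797.81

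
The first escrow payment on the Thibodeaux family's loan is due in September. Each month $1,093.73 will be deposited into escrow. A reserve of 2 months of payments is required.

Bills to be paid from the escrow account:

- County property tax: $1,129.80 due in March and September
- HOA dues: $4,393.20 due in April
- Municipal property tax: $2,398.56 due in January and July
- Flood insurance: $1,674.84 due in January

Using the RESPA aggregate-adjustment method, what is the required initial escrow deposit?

Cushion = 2 × $1,093.73 = $2,187.46
Trial balance (start $0, +$1,093.73 each month, − disbursements):
  Sep: +$1,093.73 − $1,129.80 → -$36.07
  Oct: +$1,093.73 → $1,057.66
  Nov: +$1,093.73 → $2,151.39
  Dec: +$1,093.73 → $3,245.12
  Jan: +$1,093.73 − $4,073.40 → $265.45
  Feb: +$1,093.73 → $1,359.18
  Mar: +$1,093.73 − $1,129.80 → $1,323.11
  Apr: +$1,093.73 − $4,393.20 → -$1,976.36
  May: +$1,093.73 → -$882.63
  Jun: +$1,093.73 → $211.10
  Jul: +$1,093.73 − $2,398.56 → -$1,093.73
  Aug: +$1,093.73 → $0.00
Lowest trial balance = -$1,976.36 (Apr)
Initial deposit = cushion − low point = $2,187.46 − (-$1,976.36) = $4,163.82

$4,163.82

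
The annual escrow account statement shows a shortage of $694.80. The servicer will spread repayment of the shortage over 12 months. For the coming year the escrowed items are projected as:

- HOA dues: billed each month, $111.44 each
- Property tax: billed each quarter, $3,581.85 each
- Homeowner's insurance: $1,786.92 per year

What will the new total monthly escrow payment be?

HOA dues: $111.44 × 12 = $1,337.28
Property tax: $3,581.85 × 4 = $14,327.40
Homeowner's insurance: $1,786.92
Total annual escrow = $17,451.60
Monthly = $17,451.60 / 12 = $1,454.30
Monthly shortage recovery: $694.80 / 12 = $57.90
Adjusted monthly = $1,454.30 + $57.90 = $1,512.20

$1,512.20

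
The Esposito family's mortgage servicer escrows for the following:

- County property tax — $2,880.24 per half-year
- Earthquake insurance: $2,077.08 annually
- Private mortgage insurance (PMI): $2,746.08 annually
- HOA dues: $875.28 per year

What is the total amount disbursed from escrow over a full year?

$11,458.92

County property tax — $2,880.24 × 2 = $5,760.48 per year
Earthquake insurance — $2,077.08 per year
Private mortgage insurance (PMI) — $2,746.08 per year
HOA dues — $875.28 per year
Total per year = $11,458.92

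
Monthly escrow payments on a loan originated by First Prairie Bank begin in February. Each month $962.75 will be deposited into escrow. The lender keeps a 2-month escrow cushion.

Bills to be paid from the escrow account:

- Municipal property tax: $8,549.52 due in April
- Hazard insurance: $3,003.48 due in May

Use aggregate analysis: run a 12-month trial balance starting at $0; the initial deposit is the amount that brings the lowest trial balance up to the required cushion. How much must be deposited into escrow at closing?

Cushion = 2 × $962.75 = $1,925.50
Trial balance (start $0, +$962.75 each month, − disbursements):
  Feb: +$962.75 → $962.75
  Mar: +$962.75 → $1,925.50
  Apr: +$962.75 − $8,549.52 → -$5,661.27
  May: +$962.75 − $3,003.48 → -$7,702.00
  Jun: +$962.75 → -$6,739.25
  Jul: +$962.75 → -$5,776.50
  Aug: +$962.75 → -$4,813.75
  Sep: +$962.75 → -$3,851.00
  Oct: +$962.75 → -$2,888.25
  Nov: +$962.75 → -$1,925.50
  Dec: +$962.75 → -$962.75
  Jan: +$962.75 → $0.00
Lowest trial balance = -$7,702.00 (May)
Initial deposit = cushion − low point = $1,925.50 − (-$7,702.00) = $9,627.50

$9,627.50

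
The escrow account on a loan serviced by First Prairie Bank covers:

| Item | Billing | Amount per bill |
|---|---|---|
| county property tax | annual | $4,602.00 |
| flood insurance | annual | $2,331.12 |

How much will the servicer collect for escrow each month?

County property tax: $4,602.00 per year
Flood insurance: $2,331.12 per year
Yearly total = $6,933.12
Monthly escrow = $6,933.12 / 12 = $577.76

$577.76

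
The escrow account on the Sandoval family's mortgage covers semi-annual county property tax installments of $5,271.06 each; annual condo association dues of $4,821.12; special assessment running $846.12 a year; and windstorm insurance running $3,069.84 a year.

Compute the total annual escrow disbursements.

County property tax — $5,271.06 × 2 = $10,542.12/yr
Condo association dues — $4,821.12/yr
Special assessment — $846.12/yr
Windstorm insurance — $3,069.84/yr
Combined annual = $19,279.20

$19,279.20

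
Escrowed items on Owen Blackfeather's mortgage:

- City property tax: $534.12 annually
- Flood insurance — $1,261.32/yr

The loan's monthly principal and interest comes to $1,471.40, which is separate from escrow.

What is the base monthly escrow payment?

City property tax: $534.12
Flood insurance: $1,261.32
Annual escrow total = $1,795.44
Monthly = $1,795.44 ÷ 12 = $149.62

$149.62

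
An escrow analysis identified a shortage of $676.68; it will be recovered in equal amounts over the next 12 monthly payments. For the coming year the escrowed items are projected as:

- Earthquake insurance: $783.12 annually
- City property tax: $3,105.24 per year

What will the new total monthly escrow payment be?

Earthquake insurance: $783.12 annually
City property tax: $3,105.24 annually
Total per year = $3,888.36
Base monthly escrow = $3,888.36 / 12 = $324.03
Monthly shortage recovery: $676.68 / 12 = $56.39
Adjusted monthly = $324.03 + $56.39 = $380.42

$380.42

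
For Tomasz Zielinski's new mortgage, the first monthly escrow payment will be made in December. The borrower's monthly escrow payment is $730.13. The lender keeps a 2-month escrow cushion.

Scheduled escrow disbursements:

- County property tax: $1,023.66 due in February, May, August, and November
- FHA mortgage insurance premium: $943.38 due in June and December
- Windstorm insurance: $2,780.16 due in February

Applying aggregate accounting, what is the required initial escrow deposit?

$4,017.07

Cushion = 2 × $730.13 = $1,460.26
Trial balance (start $0, +$730.13 each month, − disbursements):
  Dec: +$730.13 − $943.38 → -$213.25
  Jan: +$730.13 → $516.88
  Feb: +$730.13 − $3,803.82 → -$2,556.81
  Mar: +$730.13 → -$1,826.68
  Apr: +$730.13 → -$1,096.55
  May: +$730.13 − $1,023.66 → -$1,390.08
  Jun: +$730.13 − $943.38 → -$1,603.33
  Jul: +$730.13 → -$873.20
  Aug: +$730.13 − $1,023.66 → -$1,166.73
  Sep: +$730.13 → -$436.60
  Oct: +$730.13 → $293.53
  Nov: +$730.13 − $1,023.66 → $0.00
Lowest trial balance = -$2,556.81 (Feb)
Initial deposit = cushion − low point = $1,460.26 − (-$2,556.81) = $4,017.07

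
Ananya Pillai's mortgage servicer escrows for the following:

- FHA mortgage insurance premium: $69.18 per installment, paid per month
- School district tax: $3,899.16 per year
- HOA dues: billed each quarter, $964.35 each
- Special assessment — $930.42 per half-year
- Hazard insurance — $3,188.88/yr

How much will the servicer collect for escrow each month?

FHA mortgage insurance premium: $69.18 × 12 = $830.16 annually
School district tax: $3,899.16 annually
HOA dues: $964.35 × 4 = $3,857.40 annually
Special assessment: $930.42 × 2 = $1,860.84 annually
Hazard insurance: $3,188.88 annually
Annual escrow total = $830.16 + $3,899.16 + $3,857.40 + $1,860.84 + $3,188.88 = $13,636.44
Base monthly escrow = $13,636.44 / 12 = $1,136.37

$1,136.37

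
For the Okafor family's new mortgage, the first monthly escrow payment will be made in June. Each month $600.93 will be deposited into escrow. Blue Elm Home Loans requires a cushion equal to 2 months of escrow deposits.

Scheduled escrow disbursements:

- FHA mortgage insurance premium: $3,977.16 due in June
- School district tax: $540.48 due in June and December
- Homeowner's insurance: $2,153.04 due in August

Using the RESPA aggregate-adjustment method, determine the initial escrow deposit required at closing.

Cushion = 2 × $600.93 = $1,201.86
Trial balance (start $0, +$600.93 each month, − disbursements):
  Jun: +$600.93 − $4,517.64 → -$3,916.71
  Jul: +$600.93 → -$3,315.78
  Aug: +$600.93 − $2,153.04 → -$4,867.89
  Sep: +$600.93 → -$4,266.96
  Oct: +$600.93 → -$3,666.03
  Nov: +$600.93 → -$3,065.10
  Dec: +$600.93 − $540.48 → -$3,004.65
  Jan: +$600.93 → -$2,403.72
  Feb: +$600.93 → -$1,802.79
  Mar: +$600.93 → -$1,201.86
  Apr: +$600.93 → -$600.93
  May: +$600.93 → $0.00
Lowest trial balance = -$4,867.89 (Aug)
Initial deposit = cushion − low point = $1,201.86 − (-$4,867.89) = $6,069.75

$6,069.75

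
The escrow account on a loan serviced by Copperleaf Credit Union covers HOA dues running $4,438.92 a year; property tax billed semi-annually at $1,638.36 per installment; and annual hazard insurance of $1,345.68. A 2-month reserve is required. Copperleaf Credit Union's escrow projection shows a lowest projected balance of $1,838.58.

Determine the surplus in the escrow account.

$328.36

HOA dues — $4,438.92 annually
Property tax — $1,638.36 × 2 = $3,276.72 annually
Hazard insurance — $1,345.68 annually
Combined annual = $4,438.92 + $3,276.72 + $1,345.68 = $9,061.32
Monthly = $9,061.32 / 12 = $755.11
Required reserve = 2 × $755.11 = $1,510.22
Surplus = $1,838.58 − $1,510.22 = $328.36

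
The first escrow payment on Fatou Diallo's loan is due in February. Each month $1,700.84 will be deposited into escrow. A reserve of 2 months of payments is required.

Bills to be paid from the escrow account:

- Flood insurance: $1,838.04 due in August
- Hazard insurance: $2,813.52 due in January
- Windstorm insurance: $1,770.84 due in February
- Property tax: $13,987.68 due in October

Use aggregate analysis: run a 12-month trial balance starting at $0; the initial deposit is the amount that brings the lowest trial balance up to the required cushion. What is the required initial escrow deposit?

Cushion = 2 × $1,700.84 = $3,401.68
Trial balance (start $0, +$1,700.84 each month, − disbursements):
  Feb: +$1,700.84 − $1,770.84 → -$70.00
  Mar: +$1,700.84 → $1,630.84
  Apr: +$1,700.84 → $3,331.68
  May: +$1,700.84 → $5,032.52
  Jun: +$1,700.84 → $6,733.36
  Jul: +$1,700.84 → $8,434.20
  Aug: +$1,700.84 − $1,838.04 → $8,297.00
  Sep: +$1,700.84 → $9,997.84
  Oct: +$1,700.84 − $13,987.68 → -$2,289.00
  Nov: +$1,700.84 → -$588.16
  Dec: +$1,700.84 → $1,112.68
  Jan: +$1,700.84 − $2,813.52 → $0.00
Lowest trial balance = -$2,289.00 (Oct)
Initial deposit = cushion − low point = $3,401.68 − (-$2,289.00) = $5,690.68

$5,690.68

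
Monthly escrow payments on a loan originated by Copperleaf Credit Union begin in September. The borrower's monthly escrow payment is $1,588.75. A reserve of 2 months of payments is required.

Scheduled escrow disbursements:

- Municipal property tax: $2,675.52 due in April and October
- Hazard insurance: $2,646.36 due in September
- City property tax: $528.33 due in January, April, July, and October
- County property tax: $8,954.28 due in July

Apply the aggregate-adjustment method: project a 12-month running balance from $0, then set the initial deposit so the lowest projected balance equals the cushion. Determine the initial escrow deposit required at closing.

Cushion = 2 × $1,588.75 = $3,177.50
Trial balance (start $0, +$1,588.75 each month, − disbursements):
  Sep: +$1,588.75 − $2,646.36 → -$1,057.61
  Oct: +$1,588.75 − $3,203.85 → -$2,672.71
  Nov: +$1,588.75 → -$1,083.96
  Dec: +$1,588.75 → $504.79
  Jan: +$1,588.75 − $528.33 → $1,565.21
  Feb: +$1,588.75 → $3,153.96
  Mar: +$1,588.75 → $4,742.71
  Apr: +$1,588.75 − $3,203.85 → $3,127.61
  May: +$1,588.75 → $4,716.36
  Jun: +$1,588.75 → $6,305.11
  Jul: +$1,588.75 − $9,482.61 → -$1,588.75
  Aug: +$1,588.75 → $0.00
Lowest trial balance = -$2,672.71 (Oct)
Initial deposit = cushion − low point = $3,177.50 − (-$2,672.71) = $5,850.21

$5,850.21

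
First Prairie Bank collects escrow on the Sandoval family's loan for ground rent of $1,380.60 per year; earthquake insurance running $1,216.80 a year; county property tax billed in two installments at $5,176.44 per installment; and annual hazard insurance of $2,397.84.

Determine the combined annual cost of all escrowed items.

$15,348.12

Ground rent = $1,380.60
Earthquake insurance = $1,216.80
County property tax = $5,176.44 × 2 = $10,352.88
Hazard insurance = $2,397.84
Total annual escrow = $1,380.60 + $1,216.80 + $10,352.88 + $2,397.84 = $15,348.12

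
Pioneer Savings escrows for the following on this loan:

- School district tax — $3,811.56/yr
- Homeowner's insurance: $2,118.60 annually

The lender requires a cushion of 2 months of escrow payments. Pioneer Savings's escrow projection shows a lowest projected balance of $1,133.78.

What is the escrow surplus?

$145.42

School district tax: $3,811.56/yr
Homeowner's insurance: $2,118.60/yr
Combined annual = $3,811.56 + $2,118.60 = $5,930.16
Per month = $5,930.16 ÷ 12 = $494.18
Required reserve = 2 × $494.18 = $988.36
Surplus = $1,133.78 − $988.36 = $145.42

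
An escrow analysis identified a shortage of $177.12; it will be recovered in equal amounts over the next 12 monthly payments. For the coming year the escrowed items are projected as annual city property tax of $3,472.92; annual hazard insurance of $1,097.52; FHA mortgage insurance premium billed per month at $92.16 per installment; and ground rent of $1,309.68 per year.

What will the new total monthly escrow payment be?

$596.93

City property tax — $3,472.92 per year
Hazard insurance — $1,097.52 per year
FHA mortgage insurance premium — $92.16 × 12 = $1,105.92 per year
Ground rent — $1,309.68 per year
Total annual escrow = $3,472.92 + $1,097.52 + $1,105.92 + $1,309.68 = $6,986.04
Monthly = $6,986.04 ÷ 12 = $582.17
Shortage per month = $177.12 / 12 = $14.76
Adjusted monthly = $582.17 + $14.76 = $596.93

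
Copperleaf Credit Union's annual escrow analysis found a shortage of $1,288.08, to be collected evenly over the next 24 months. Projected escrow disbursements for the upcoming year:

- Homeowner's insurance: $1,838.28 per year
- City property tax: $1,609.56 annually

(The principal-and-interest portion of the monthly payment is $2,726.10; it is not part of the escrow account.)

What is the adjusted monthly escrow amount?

Homeowner's insurance — $1,838.28 per year
City property tax — $1,609.56 per year
Combined annual = $3,447.84
Base monthly escrow = $3,447.84 / 12 = $287.32
Monthly shortage recovery: $1,288.08 / 24 = $53.67
Adjusted monthly = $287.32 + $53.67 = $340.99

$340.99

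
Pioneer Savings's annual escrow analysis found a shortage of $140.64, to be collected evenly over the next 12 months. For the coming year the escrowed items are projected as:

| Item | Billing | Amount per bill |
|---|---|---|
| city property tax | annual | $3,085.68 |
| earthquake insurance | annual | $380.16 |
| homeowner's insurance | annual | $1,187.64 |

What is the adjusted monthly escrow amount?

$399.51

City property tax — $3,085.68 per year
Earthquake insurance — $380.16 per year
Homeowner's insurance — $1,187.64 per year
Total annual escrow = $4,653.48
Monthly = $4,653.48 ÷ 12 = $387.79
Shortage spread = $140.64 / 12 = $11.72/mo
New monthly escrow = $387.79 + $11.72 = $399.51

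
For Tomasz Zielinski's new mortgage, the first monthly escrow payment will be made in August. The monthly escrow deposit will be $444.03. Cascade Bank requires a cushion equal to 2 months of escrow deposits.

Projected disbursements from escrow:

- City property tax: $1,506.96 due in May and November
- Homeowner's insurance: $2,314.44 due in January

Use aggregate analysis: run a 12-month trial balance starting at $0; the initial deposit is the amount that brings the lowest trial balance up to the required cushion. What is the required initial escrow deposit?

$2,045.28

Cushion = 2 × $444.03 = $888.06
Trial balance (start $0, +$444.03 each month, − disbursements):
  Aug: +$444.03 → $444.03
  Sep: +$444.03 → $888.06
  Oct: +$444.03 → $1,332.09
  Nov: +$444.03 − $1,506.96 → $269.16
  Dec: +$444.03 → $713.19
  Jan: +$444.03 − $2,314.44 → -$1,157.22
  Feb: +$444.03 → -$713.19
  Mar: +$444.03 → -$269.16
  Apr: +$444.03 → $174.87
  May: +$444.03 − $1,506.96 → -$888.06
  Jun: +$444.03 → -$444.03
  Jul: +$444.03 → $0.00
Lowest trial balance = -$1,157.22 (Jan)
Initial deposit = cushion − low point = $888.06 − (-$1,157.22) = $2,045.28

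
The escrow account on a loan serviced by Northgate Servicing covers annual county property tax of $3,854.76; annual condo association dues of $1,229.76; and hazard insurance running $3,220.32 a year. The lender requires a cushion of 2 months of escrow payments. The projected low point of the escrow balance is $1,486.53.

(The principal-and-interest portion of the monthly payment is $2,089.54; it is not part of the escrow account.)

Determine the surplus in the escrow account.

$102.39

County property tax = $3,854.76/yr
Condo association dues = $1,229.76/yr
Hazard insurance = $3,220.32/yr
Combined annual = $3,854.76 + $1,229.76 + $3,220.32 = $8,304.84
Monthly = $8,304.84 / 12 = $692.07
Cushion = 2 × $692.07 = $1,384.14
Excess over cushion: $1,486.53 − $1,384.14 = $102.39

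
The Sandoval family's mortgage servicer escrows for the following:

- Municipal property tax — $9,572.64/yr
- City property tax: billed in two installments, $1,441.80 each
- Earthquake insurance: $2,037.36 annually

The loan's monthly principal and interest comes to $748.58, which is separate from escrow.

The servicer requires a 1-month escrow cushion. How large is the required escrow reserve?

$1,207.80

Municipal property tax: $9,572.64
City property tax: $1,441.80 × 2 = $2,883.60
Earthquake insurance: $2,037.36
Total annual escrow = $9,572.64 + $2,883.60 + $2,037.36 = $14,493.60
Per month = $14,493.60 ÷ 12 = $1,207.80
Cushion = 1 × $1,207.80 = $1,207.80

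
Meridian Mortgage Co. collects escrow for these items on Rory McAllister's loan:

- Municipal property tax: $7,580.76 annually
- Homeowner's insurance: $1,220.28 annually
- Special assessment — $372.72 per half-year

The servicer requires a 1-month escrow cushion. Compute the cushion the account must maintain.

$795.54

Municipal property tax — $7,580.76
Homeowner's insurance — $1,220.28
Special assessment — $372.72 × 2 = $745.44
Annual escrow total = $7,580.76 + $1,220.28 + $745.44 = $9,546.48
Per month = $9,546.48 ÷ 12 = $795.54
Reserve = 1 × $795.54 = $795.54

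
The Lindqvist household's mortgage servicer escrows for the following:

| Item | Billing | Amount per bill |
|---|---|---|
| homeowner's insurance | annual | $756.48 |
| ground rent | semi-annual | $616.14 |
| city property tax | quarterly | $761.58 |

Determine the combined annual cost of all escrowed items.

$5,035.08

Homeowner's insurance = $756.48 per year
Ground rent = $616.14 × 2 = $1,232.28 per year
City property tax = $761.58 × 4 = $3,046.32 per year
Total annual escrow = $5,035.08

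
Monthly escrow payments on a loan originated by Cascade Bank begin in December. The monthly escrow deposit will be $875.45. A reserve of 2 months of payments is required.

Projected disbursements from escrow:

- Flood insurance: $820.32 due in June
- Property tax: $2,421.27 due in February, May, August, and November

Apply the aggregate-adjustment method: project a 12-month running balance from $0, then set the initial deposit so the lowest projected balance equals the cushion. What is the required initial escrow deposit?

$1,955.98

Cushion = 2 × $875.45 = $1,750.90
Trial balance (start $0, +$875.45 each month, − disbursements):
  Dec: +$875.45 → $875.45
  Jan: +$875.45 → $1,750.90
  Feb: +$875.45 − $2,421.27 → $205.08
  Mar: +$875.45 → $1,080.53
  Apr: +$875.45 → $1,955.98
  May: +$875.45 − $2,421.27 → $410.16
  Jun: +$875.45 − $820.32 → $465.29
  Jul: +$875.45 → $1,340.74
  Aug: +$875.45 − $2,421.27 → -$205.08
  Sep: +$875.45 → $670.37
  Oct: +$875.45 → $1,545.82
  Nov: +$875.45 − $2,421.27 → $0.00
Lowest trial balance = -$205.08 (Aug)
Initial deposit = cushion − low point = $1,750.90 − (-$205.08) = $1,955.98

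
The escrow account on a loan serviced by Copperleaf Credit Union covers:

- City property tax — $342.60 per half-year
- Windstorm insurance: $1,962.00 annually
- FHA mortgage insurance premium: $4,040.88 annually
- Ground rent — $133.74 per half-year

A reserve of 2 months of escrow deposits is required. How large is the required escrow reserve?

City property tax: $342.60 × 2 = $685.20
Windstorm insurance: $1,962.00
FHA mortgage insurance premium: $4,040.88
Ground rent: $133.74 × 2 = $267.48
Combined annual = $685.20 + $1,962.00 + $4,040.88 + $267.48 = $6,955.56
Per month = $6,955.56 / 12 = $579.63
Cushion = 2 × $579.63 = $1,159.26

$1,159.26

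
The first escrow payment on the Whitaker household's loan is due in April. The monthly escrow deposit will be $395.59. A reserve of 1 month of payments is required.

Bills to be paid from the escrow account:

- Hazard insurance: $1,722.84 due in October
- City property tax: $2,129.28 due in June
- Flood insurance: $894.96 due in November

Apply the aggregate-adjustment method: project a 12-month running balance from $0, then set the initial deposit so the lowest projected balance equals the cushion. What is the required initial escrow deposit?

Cushion = 1 × $395.59 = $395.59
Trial balance (start $0, +$395.59 each month, − disbursements):
  Apr: +$395.59 → $395.59
  May: +$395.59 → $791.18
  Jun: +$395.59 − $2,129.28 → -$942.51
  Jul: +$395.59 → -$546.92
  Aug: +$395.59 → -$151.33
  Sep: +$395.59 → $244.26
  Oct: +$395.59 − $1,722.84 → -$1,082.99
  Nov: +$395.59 − $894.96 → -$1,582.36
  Dec: +$395.59 → -$1,186.77
  Jan: +$395.59 → -$791.18
  Feb: +$395.59 → -$395.59
  Mar: +$395.59 → $0.00
Lowest trial balance = -$1,582.36 (Nov)
Initial deposit = cushion − low point = $395.59 − (-$1,582.36) = $1,977.95

$1,977.95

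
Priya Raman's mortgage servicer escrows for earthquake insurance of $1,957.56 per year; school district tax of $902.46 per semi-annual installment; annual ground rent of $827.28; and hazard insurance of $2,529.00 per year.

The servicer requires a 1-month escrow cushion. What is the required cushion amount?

Earthquake insurance: $1,957.56
School district tax: $902.46 × 2 = $1,804.92
Ground rent: $827.28
Hazard insurance: $2,529.00
Total per year = $1,957.56 + $1,804.92 + $827.28 + $2,529.00 = $7,118.76
Monthly = $7,118.76 ÷ 12 = $593.23
Cushion = 1 × $593.23 = $593.23

$593.23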